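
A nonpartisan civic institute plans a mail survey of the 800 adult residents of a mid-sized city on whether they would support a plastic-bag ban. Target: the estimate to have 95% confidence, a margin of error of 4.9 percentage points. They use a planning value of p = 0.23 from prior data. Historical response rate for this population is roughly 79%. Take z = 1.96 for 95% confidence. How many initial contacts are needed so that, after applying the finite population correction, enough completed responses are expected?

266

Completed interviews needed (unadjusted): n₀ = 1.96² × 0.1771 / 0.049² ≈ 283.36 → 284.
FPC for N = 800: n = 284 / (1 + 283/800) = 284 / 1.3538 ≈ 209.79 → 210.
At a 79% response rate, contacts needed = 210 / 0.79 ≈ 265.82 → 266.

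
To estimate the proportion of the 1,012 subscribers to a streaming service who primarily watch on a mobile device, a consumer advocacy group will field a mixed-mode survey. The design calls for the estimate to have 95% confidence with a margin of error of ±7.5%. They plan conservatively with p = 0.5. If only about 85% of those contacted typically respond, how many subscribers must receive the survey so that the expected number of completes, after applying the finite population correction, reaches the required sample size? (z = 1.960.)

Completed interviews needed (unadjusted): n₀ = 1.960² × 0.2500 / 0.075² ≈ 170.74 → 171.
FPC for N = 1,012: n = 171 / (1 + 170/1012) = 171 / 1.1680 ≈ 146.41 → 147.
At an 85% response rate, contacts needed = 147 / 0.85 ≈ 172.94 → 173.

173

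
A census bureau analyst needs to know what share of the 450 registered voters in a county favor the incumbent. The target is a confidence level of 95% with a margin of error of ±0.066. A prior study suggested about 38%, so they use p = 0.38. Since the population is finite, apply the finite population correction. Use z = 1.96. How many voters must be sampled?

Unadjusted: n₀ = 1.96² × 0.38 × 0.62 / 0.066² ≈ 207.78, so n₀ = 208.
Finite population correction with N = 450: n = n₀ / (1 + (n₀−1)/N) = 208 / (1 + 207/450) = 208 / 1.4600 ≈ 142.47.
Rounding up, n = 143.

143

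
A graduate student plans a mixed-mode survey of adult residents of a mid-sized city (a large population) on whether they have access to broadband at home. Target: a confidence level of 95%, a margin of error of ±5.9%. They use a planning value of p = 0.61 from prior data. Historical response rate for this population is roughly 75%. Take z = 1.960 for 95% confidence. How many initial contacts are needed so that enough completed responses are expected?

Completed interviews needed: n₀ = 1.960² × 0.2379 / 0.059² ≈ 262.54 → 263.
At a 75% response rate, contacts needed = 263 / 0.75 ≈ 350.67 → 351.

351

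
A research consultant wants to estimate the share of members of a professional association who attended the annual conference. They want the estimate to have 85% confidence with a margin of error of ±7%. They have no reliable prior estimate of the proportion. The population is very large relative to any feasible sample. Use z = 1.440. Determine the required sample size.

With no prior estimate, use p = 0.5, giving p(1−p) = 0.25.
n = z²·p(1−p)/E² = 1.440² × 0.2500 / 0.070² = 2.0736 × 0.2500 / 0.004900 ≈ 105.80.
Rounding up gives n = 106.

106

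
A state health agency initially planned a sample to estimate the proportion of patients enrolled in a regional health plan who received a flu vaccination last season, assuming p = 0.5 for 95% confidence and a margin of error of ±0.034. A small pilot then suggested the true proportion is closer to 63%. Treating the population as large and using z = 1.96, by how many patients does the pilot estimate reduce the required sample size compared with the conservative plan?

Conservative (p = 0.5): n = 1.96² × 0.25 / 0.034² ≈ 830.80 → 831.
Using p = 0.63: p(1−p) = 0.2331, so n = 1.96² × 0.2331 / 0.034² ≈ 774.63 → 775.
Reduction: 831 − 775 = 56.

56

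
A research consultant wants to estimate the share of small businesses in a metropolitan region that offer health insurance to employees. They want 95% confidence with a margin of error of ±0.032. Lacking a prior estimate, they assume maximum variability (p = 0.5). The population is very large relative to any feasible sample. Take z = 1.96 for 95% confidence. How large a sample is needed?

With p = 0.5, p(1−p) = 0.25.
n = z²·p(1−p)/E² = 1.96² × 0.2500 / 0.032² = 3.8416 × 0.2500 / 0.001024 ≈ 937.89.
Rounding up gives n = 938.

938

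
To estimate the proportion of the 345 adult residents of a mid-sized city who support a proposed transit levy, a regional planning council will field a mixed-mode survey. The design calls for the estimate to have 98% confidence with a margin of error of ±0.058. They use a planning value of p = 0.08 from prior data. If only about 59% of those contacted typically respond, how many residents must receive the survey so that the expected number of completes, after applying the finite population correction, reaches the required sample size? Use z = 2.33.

151

Completed interviews needed (unadjusted): n₀ = 2.33² × 0.0736 / 0.058² ≈ 118.78 → 119.
FPC for N = 345: n = 119 / (1 + 118/345) = 119 / 1.3420 ≈ 88.67 → 89.
At a 59% response rate, contacts needed = 89 / 0.59 ≈ 150.85 → 151.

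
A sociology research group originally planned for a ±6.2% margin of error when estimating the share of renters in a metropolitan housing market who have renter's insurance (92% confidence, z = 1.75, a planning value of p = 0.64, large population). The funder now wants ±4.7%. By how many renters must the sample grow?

136

At ±6.2%: n = 1.75² × 0.2304 / 0.062² ≈ 183.56 → 184.
At ±4.7%: n = 1.75² × 0.2304 / 0.047² ≈ 319.42 → 320.
Additional respondents: 320 − 184 = 136.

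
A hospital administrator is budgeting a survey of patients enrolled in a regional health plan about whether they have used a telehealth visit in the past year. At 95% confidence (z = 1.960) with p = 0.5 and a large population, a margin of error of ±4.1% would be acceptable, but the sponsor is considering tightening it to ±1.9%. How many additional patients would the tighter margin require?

2089

At ±4.1%: n = 1.960² × 0.2500 / 0.041² ≈ 571.33 → 572.
At ±1.9%: n = 1.960² × 0.2500 / 0.019² ≈ 2660.39 → 2661.
Additional respondents: 2661 − 572 = 2089.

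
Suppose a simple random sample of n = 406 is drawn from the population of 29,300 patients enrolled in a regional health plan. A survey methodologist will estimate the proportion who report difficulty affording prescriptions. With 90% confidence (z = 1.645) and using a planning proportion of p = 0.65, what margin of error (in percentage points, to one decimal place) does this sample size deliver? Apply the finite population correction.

3.9

Finite-population factor: (N−n)/(N−1) = (29300−406)/(29300−1) = 0.9862.
SE(p̂) = √[p(1−p)/n · (N−n)/(N−1)] = √[0.2275/406 × 0.9862] = 0.02351.
E = z × SE = 1.645 × 0.02351 = 0.03867 ≈ 3.9 percentage points.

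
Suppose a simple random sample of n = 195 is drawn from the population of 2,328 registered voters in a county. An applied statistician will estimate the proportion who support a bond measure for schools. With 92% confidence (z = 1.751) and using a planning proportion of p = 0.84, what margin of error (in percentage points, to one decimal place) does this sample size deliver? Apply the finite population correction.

Finite-population factor: (N−n)/(N−1) = (2328−195)/(2328−1) = 0.9166.
SE(p̂) = √[p(1−p)/n · (N−n)/(N−1)] = √[0.1344/195 × 0.9166] = 0.02514.
E = z × SE = 1.751 × 0.02514 = 0.04401 ≈ 4.4 percentage points.

4.4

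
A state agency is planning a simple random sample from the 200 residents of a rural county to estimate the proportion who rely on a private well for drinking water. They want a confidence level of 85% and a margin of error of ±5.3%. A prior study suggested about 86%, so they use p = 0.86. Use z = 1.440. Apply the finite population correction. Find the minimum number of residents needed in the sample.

62

Unadjusted: n₀ = 1.440² × 0.86 × 0.14 / 0.053² ≈ 88.88, so n₀ = 89.
Finite population correction with N = 200: n = n₀ / (1 + (n₀−1)/N) = 89 / (1 + 88/200) = 89 / 1.4400 ≈ 61.81.
Rounding up, n = 62.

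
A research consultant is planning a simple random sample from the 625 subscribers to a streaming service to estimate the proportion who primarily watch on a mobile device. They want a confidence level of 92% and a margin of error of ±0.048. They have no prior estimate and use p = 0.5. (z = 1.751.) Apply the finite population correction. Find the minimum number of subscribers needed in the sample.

Unadjusted: n₀ = 1.751² × 0.50 × 0.50 / 0.048² ≈ 332.68, so n₀ = 333.
Finite population correction with N = 625: n = n₀ / (1 + (n₀−1)/N) = 333 / (1 + 332/625) = 333 / 1.5312 ≈ 217.48.
Rounding up, n = 218.

218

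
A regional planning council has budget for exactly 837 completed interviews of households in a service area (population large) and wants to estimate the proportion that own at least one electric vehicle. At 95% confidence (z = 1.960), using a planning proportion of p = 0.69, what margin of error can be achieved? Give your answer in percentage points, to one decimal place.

SE(p̂) = √[p(1−p)/n] = √[0.2139/837] = 0.01599.
E = z × SE = 1.960 × 0.01599 = 0.03133, or 3.1 percentage points.

3.1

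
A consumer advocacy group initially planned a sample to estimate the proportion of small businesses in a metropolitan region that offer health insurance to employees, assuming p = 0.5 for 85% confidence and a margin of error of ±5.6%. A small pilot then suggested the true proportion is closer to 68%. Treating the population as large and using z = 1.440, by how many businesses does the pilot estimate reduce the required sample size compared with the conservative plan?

22

Conservative (p = 0.5): n = 1.440² × 0.25 / 0.056² ≈ 165.31 → 166.
Using p = 0.68: p(1−p) = 0.2176, so n = 1.440² × 0.2176 / 0.056² ≈ 143.88 → 144.
Reduction: 166 − 144 = 22.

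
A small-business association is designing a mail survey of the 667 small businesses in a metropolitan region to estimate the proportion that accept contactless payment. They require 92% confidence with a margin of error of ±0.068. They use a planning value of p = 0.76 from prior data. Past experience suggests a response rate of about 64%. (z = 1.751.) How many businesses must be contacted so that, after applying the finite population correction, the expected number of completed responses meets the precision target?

161

Completed interviews needed (unadjusted): n₀ = 1.751² × 0.1824 / 0.068² ≈ 120.94 → 121.
FPC for N = 667: n = 121 / (1 + 120/667) = 121 / 1.1799 ≈ 102.55 → 103.
At a 64% response rate, contacts needed = 103 / 0.64 ≈ 160.94 → 161.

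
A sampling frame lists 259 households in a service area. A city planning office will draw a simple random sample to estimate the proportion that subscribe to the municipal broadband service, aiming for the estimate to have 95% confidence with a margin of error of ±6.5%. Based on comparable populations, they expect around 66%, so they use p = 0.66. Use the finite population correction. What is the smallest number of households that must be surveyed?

115

For 95% confidence, z = 1.960.
Unadjusted: n₀ = 1.960² × 0.66 × 0.34 / 0.065² ≈ 204.04, so n₀ = 205.
Finite population correction with N = 259: n = n₀ / (1 + (n₀−1)/N) = 205 / (1 + 204/259) = 205 / 1.7876 ≈ 114.68.
Rounding up, n = 115.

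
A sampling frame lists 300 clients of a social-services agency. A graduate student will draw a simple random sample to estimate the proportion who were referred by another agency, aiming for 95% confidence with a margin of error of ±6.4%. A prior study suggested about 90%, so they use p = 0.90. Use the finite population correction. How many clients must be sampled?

67

For 95% confidence, z = 1.960.
Unadjusted: n₀ = 1.960² × 0.90 × 0.10 / 0.064² ≈ 84.41, so n₀ = 85.
Finite population correction with N = 300: n = n₀ / (1 + (n₀−1)/N) = 85 / (1 + 84/300) = 85 / 1.2800 ≈ 66.41.
Rounding up, n = 67.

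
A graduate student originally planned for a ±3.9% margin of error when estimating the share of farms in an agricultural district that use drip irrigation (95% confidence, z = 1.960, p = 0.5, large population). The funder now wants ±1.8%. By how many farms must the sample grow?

2333

At ±3.9%: n = 1.960² × 0.2500 / 0.039² ≈ 631.43 → 632.
At ±1.8%: n = 1.960² × 0.2500 / 0.018² ≈ 2964.20 → 2965.
Additional respondents: 2965 − 632 = 2333.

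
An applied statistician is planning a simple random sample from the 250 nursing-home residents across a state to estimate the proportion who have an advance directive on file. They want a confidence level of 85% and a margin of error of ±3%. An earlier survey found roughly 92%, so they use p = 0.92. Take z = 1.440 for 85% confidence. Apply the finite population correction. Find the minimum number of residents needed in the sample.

102

Unadjusted: n₀ = 1.440² × 0.92 × 0.08 / 0.030² ≈ 169.57, so n₀ = 170.
Finite population correction with N = 250: n = n₀ / (1 + (n₀−1)/N) = 170 / (1 + 169/250) = 170 / 1.6760 ≈ 101.43.
Rounding up, n = 102.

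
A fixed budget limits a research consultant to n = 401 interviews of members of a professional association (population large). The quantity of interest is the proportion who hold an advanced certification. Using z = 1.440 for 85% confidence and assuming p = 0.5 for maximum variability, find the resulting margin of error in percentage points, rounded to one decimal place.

3.6

SE(p̂) = √[p(1−p)/n] = √[0.2500/401] = 0.02497.
E = z × SE = 1.440 × 0.02497 = 0.03596, or 3.6 percentage points.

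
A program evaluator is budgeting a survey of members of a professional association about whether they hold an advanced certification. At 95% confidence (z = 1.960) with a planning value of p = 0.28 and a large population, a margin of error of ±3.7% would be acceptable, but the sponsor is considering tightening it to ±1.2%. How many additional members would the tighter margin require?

At ±3.7%: n = 1.960² × 0.2016 / 0.037² ≈ 565.72 → 566.
At ±1.2%: n = 1.960² × 0.2016 / 0.012² ≈ 5378.24 → 5379.
Additional respondents: 5379 − 566 = 4813.

4813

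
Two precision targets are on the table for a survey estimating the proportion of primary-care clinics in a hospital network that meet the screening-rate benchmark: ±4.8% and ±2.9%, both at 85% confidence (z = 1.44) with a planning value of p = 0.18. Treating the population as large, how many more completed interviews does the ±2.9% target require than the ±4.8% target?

231

At ±4.8%: n = 1.44² × 0.1476 / 0.048² ≈ 132.84 → 133.
At ±2.9%: n = 1.44² × 0.1476 / 0.029² ≈ 363.93 → 364.
Additional respondents: 364 − 133 = 231.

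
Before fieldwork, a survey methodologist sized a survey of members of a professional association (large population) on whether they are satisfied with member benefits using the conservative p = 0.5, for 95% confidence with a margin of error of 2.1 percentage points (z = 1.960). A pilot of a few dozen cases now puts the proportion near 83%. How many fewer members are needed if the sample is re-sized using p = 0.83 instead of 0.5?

Conservative (p = 0.5): n = 1.960² × 0.25 / 0.021² ≈ 2177.78 → 2178.
Using p = 0.83: p(1−p) = 0.1411, so n = 1.960² × 0.1411 / 0.021² ≈ 1229.14 → 1230.
Reduction: 2178 − 1230 = 948.

948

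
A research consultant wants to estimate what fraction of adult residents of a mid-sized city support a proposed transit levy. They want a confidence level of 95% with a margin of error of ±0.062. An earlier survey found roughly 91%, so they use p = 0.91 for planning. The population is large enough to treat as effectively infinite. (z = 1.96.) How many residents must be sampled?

82

With p = 0.91, p(1−p) = 0.0819.
n = z²·p(1−p)/E² = 1.96² × 0.0819 / 0.062² = 3.8416 × 0.0819 / 0.003844 ≈ 81.85.
Rounding up gives n = 82.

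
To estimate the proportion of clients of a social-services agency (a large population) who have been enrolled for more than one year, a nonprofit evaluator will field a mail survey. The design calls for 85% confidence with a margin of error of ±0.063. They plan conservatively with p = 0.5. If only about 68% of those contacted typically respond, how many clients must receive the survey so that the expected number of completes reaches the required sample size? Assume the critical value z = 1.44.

193

Completed interviews needed: n₀ = 1.44² × 0.2500 / 0.063² ≈ 130.61 → 131.
At a 68% response rate, contacts needed = 131 / 0.68 ≈ 192.65 → 193.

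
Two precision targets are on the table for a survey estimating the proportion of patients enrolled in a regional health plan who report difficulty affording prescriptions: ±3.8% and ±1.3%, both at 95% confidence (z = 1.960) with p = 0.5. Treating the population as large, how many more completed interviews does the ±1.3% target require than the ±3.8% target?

At ±3.8%: n = 1.960² × 0.2500 / 0.038² ≈ 665.10 → 666.
At ±1.3%: n = 1.960² × 0.2500 / 0.013² ≈ 5682.84 → 5683.
Additional respondents: 5683 − 666 = 5017.

5017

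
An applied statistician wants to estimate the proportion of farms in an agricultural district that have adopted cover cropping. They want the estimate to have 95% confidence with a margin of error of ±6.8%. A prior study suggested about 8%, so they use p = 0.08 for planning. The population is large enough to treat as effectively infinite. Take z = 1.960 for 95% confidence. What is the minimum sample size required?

With p = 0.08, p(1−p) = 0.0736.
n = z²·p(1−p)/E² = 1.960² × 0.0736 / 0.068² = 3.8416 × 0.0736 / 0.004624 ≈ 61.15.
Rounding up gives n = 62.

62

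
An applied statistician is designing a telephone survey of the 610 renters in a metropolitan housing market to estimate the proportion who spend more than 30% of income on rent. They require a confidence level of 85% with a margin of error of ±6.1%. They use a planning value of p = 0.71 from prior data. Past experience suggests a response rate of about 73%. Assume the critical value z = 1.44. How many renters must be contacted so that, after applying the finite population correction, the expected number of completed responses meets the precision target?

133

Completed interviews needed (unadjusted): n₀ = 1.44² × 0.2059 / 0.061² ≈ 114.74 → 115.
FPC for N = 610: n = 115 / (1 + 114/610) = 115 / 1.1869 ≈ 96.89 → 97.
At a 73% response rate, contacts needed = 97 / 0.73 ≈ 132.88 → 133.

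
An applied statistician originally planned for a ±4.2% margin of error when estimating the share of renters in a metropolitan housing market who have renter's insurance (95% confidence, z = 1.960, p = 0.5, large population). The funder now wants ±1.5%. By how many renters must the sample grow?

3724

At ±4.2%: n = 1.960² × 0.2500 / 0.042² ≈ 544.44 → 545.
At ±1.5%: n = 1.960² × 0.2500 / 0.015² ≈ 4268.44 → 4269.
Additional respondents: 4269 − 545 = 3724.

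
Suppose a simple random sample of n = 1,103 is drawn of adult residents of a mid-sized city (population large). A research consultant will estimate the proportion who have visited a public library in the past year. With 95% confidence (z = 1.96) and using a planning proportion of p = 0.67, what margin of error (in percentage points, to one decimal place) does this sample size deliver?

SE(p̂) = √[p(1−p)/n] = √[0.2211/1103] = 0.01416.
E = z × SE = 1.96 × 0.01416 = 0.02775, or 2.8 percentage points.

2.8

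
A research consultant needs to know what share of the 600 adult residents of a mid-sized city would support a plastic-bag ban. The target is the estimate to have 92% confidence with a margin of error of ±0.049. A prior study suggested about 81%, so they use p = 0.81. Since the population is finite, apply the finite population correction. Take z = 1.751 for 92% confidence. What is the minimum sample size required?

149

Unadjusted: n₀ = 1.751² × 0.81 × 0.19 / 0.049² ≈ 196.53, so n₀ = 197.
Finite population correction with N = 600: n = n₀ / (1 + (n₀−1)/N) = 197 / (1 + 196/600) = 197 / 1.3267 ≈ 148.49.
Rounding up, n = 149.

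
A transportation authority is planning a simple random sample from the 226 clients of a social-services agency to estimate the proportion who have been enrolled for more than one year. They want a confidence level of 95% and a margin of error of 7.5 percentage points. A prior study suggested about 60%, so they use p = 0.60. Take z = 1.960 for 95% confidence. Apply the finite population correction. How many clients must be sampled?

Unadjusted: n₀ = 1.960² × 0.60 × 0.40 / 0.075² ≈ 163.91, so n₀ = 164.
Finite population correction with N = 226: n = n₀ / (1 + (n₀−1)/N) = 164 / (1 + 163/226) = 164 / 1.7212 ≈ 95.28.
Rounding up, n = 96.

96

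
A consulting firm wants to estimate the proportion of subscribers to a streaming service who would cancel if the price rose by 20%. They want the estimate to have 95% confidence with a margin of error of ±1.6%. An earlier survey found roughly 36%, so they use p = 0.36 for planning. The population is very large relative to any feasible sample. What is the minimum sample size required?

For 95% confidence, z = 1.960.
With p = 0.36, p(1−p) = 0.2304.
n = z²·p(1−p)/E² = 1.960² × 0.2304 / 0.016² = 3.8416 × 0.2304 / 0.000256 ≈ 3457.44.
Rounding up gives n = 3458.

3458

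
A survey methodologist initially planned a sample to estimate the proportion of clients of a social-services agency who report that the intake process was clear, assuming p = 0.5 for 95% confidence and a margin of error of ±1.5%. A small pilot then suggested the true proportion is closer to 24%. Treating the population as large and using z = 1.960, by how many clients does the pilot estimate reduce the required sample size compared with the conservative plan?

Conservative (p = 0.5): n = 1.960² × 0.25 / 0.015² ≈ 4268.44 → 4269.
Using p = 0.24: p(1−p) = 0.1824, so n = 1.960² × 0.1824 / 0.015² ≈ 3114.26 → 3115.
Reduction: 4269 − 3115 = 1154.

1154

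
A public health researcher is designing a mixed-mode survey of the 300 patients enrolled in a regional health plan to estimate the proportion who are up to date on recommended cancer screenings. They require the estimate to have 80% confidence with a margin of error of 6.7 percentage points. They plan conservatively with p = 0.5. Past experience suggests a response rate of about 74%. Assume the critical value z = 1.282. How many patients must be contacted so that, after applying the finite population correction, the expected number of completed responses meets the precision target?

96

Completed interviews needed (unadjusted): n₀ = 1.282² × 0.2500 / 0.067² ≈ 91.53 → 92.
FPC for N = 300: n = 92 / (1 + 91/300) = 92 / 1.3033 ≈ 70.59 → 71.
At a 74% response rate, contacts needed = 71 / 0.74 ≈ 95.95 → 96.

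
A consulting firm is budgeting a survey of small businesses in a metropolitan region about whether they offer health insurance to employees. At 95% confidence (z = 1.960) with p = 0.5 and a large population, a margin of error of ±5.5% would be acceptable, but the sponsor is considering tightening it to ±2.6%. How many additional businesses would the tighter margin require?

1103

At ±5.5%: n = 1.960² × 0.2500 / 0.055² ≈ 317.49 → 318.
At ±2.6%: n = 1.960² × 0.2500 / 0.026² ≈ 1420.71 → 1421.
Additional respondents: 1421 − 318 = 1103.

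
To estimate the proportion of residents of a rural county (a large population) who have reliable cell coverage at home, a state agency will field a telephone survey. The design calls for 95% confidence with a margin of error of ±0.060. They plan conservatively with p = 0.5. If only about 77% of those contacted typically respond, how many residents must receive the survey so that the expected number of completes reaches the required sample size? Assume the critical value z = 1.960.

Completed interviews needed: n₀ = 1.960² × 0.2500 / 0.060² ≈ 266.78 → 267.
At a 77% response rate, contacts needed = 267 / 0.77 ≈ 346.75 → 347.

347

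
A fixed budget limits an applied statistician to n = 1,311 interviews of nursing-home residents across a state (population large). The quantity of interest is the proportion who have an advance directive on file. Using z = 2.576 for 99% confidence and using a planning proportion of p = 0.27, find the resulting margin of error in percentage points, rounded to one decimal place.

3.2

SE(p̂) = √[p(1−p)/n] = √[0.1971/1311] = 0.01226.
E = z × SE = 2.576 × 0.01226 = 0.03159, or 3.2 percentage points.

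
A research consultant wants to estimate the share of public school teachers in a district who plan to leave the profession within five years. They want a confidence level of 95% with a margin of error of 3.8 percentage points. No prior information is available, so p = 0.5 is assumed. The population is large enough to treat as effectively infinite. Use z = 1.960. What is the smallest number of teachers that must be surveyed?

With p = 0.5, p(1−p) = 0.25.
n = z²·p(1−p)/E² = 1.960² × 0.2500 / 0.038² = 3.8416 × 0.2500 / 0.001444 ≈ 665.10.
Rounding up gives n = 666.

666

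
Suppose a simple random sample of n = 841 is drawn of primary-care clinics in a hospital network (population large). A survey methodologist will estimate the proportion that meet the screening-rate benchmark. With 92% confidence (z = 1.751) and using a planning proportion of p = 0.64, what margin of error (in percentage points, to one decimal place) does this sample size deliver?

2.9

SE(p̂) = √[p(1−p)/n] = √[0.2304/841] = 0.01655.
E = z × SE = 1.751 × 0.01655 = 0.02898, or 2.9 percentage points.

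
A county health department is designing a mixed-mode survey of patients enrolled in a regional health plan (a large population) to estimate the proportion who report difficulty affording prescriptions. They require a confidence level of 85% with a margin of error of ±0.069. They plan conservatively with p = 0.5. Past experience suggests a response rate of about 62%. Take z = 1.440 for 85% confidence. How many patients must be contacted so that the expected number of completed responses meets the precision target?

176

Completed interviews needed: n₀ = 1.440² × 0.2500 / 0.069² ≈ 108.88 → 109.
At a 62% response rate, contacts needed = 109 / 0.62 ≈ 175.81 → 176.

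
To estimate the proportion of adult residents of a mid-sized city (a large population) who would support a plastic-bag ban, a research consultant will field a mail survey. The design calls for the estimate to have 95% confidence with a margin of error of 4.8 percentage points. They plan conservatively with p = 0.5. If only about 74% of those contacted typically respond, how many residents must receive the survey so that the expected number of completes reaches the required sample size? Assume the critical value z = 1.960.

Completed interviews needed: n₀ = 1.960² × 0.2500 / 0.048² ≈ 416.84 → 417.
At a 74% response rate, contacts needed = 417 / 0.74 ≈ 563.51 → 564.

564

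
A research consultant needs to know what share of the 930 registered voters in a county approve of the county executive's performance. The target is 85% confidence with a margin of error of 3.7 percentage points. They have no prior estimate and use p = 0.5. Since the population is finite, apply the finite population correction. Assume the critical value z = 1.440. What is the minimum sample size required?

270

Unadjusted: n₀ = 1.440² × 0.50 × 0.50 / 0.037² ≈ 378.67, so n₀ = 379.
Finite population correction with N = 930: n = n₀ / (1 + (n₀−1)/N) = 379 / (1 + 378/930) = 379 / 1.4065 ≈ 269.47.
Rounding up, n = 270.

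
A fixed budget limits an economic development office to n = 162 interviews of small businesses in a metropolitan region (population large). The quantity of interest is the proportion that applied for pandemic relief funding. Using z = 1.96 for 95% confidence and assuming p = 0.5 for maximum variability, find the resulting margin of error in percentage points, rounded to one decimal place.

7.7

SE(p̂) = √[p(1−p)/n] = √[0.2500/162] = 0.03928.
E = z × SE = 1.96 × 0.03928 = 0.07700, or 7.7 percentage points.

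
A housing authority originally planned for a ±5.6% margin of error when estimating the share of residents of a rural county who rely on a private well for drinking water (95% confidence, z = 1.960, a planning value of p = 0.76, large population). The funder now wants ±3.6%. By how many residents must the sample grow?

At ±5.6%: n = 1.960² × 0.1824 / 0.056² ≈ 223.44 → 224.
At ±3.6%: n = 1.960² × 0.1824 / 0.036² ≈ 540.67 → 541.
Additional respondents: 541 − 224 = 317.

317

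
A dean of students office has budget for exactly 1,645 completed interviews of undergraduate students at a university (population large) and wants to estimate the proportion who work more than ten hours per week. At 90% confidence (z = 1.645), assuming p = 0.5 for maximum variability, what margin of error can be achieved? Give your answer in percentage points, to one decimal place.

2.0

SE(p̂) = √[p(1−p)/n] = √[0.2500/1645] = 0.01233.
E = z × SE = 1.645 × 0.01233 = 0.02028, or 2.0 percentage points.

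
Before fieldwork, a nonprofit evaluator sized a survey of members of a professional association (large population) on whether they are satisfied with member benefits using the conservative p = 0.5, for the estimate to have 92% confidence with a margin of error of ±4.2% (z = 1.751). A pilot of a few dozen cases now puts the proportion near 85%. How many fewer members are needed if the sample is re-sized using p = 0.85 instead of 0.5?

Conservative (p = 0.5): n = 1.751² × 0.25 / 0.042² ≈ 434.52 → 435.
Using p = 0.85: p(1−p) = 0.1275, so n = 1.751² × 0.1275 / 0.042² ≈ 221.61 → 222.
Reduction: 435 − 222 = 213.

213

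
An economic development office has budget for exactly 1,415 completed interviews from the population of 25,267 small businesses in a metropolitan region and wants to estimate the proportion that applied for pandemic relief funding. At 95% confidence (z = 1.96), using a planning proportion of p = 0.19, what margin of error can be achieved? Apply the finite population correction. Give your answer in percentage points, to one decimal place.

2.0

Finite-population factor: (N−n)/(N−1) = (25267−1415)/(25267−1) = 0.9440.
SE(p̂) = √[p(1−p)/n · (N−n)/(N−1)] = √[0.1539/1415 × 0.9440] = 0.01013.
E = z × SE = 1.96 × 0.01013 = 0.01986 ≈ 2.0 percentage points.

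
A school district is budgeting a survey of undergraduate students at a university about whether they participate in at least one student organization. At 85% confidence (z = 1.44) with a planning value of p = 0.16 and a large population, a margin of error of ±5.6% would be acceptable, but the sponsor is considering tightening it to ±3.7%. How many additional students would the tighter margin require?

At ±5.6%: n = 1.44² × 0.1344 / 0.056² ≈ 88.87 → 89.
At ±3.7%: n = 1.44² × 0.1344 / 0.037² ≈ 203.57 → 204.
Additional respondents: 204 − 89 = 115.

115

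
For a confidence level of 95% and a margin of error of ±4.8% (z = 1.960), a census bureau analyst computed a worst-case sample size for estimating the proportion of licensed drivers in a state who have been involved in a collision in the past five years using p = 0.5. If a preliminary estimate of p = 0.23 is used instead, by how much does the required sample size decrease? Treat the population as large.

Conservative (p = 0.5): n = 1.960² × 0.25 / 0.048² ≈ 416.84 → 417.
Using p = 0.23: p(1−p) = 0.1771, so n = 1.960² × 0.1771 / 0.048² ≈ 295.29 → 296.
Reduction: 417 − 296 = 121.

121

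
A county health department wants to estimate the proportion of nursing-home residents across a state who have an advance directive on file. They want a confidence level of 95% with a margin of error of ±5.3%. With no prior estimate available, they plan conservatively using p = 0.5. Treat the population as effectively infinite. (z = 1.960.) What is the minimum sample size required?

With p = 0.5, p(1−p) = 0.25.
n = z²·p(1−p)/E² = 1.960² × 0.2500 / 0.053² = 3.8416 × 0.2500 / 0.002809 ≈ 341.90.
Rounding up gives n = 342.

342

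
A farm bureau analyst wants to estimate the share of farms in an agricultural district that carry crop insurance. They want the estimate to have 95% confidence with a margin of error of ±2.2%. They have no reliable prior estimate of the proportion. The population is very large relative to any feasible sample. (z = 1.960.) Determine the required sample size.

With no prior estimate, use p = 0.5, giving p(1−p) = 0.25.
n = z²·p(1−p)/E² = 1.960² × 0.2500 / 0.022² = 3.8416 × 0.2500 / 0.000484 ≈ 1984.30.
Rounding up gives n = 1985.

1985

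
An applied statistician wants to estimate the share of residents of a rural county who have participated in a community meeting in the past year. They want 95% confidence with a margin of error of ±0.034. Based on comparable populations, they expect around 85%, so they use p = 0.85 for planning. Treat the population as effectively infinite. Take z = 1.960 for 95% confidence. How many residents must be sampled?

With p = 0.85, p(1−p) = 0.1275.
n = z²·p(1−p)/E² = 1.960² × 0.1275 / 0.034² = 3.8416 × 0.1275 / 0.001156 ≈ 423.71.
Rounding up gives n = 424.

424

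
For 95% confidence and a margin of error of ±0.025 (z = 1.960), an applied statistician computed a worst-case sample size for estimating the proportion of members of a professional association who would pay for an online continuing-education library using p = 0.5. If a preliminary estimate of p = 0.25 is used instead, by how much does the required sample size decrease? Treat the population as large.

384

Conservative (p = 0.5): n = 1.960² × 0.25 / 0.025² ≈ 1536.64 → 1537.
Using p = 0.25: p(1−p) = 0.1875, so n = 1.960² × 0.1875 / 0.025² ≈ 1152.48 → 1153.
Reduction: 1537 − 1153 = 384.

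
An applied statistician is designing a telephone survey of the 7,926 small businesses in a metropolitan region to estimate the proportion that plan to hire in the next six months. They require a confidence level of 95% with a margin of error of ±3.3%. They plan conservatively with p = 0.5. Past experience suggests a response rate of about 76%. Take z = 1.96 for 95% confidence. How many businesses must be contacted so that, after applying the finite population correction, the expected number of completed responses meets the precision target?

1045

Completed interviews needed (unadjusted): n₀ = 1.96² × 0.2500 / 0.033² ≈ 881.91 → 882.
FPC for N = 7,926: n = 882 / (1 + 881/7926) = 882 / 1.1112 ≈ 793.77 → 794.
At a 76% response rate, contacts needed = 794 / 0.76 ≈ 1044.74 → 1045.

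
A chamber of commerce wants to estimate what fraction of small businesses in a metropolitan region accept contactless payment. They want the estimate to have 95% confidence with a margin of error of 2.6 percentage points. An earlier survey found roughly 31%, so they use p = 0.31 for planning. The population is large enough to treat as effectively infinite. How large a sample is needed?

1216

For 95% confidence, z = 1.960.
With p = 0.31, p(1−p) = 0.2139.
n = z²·p(1−p)/E² = 1.960² × 0.2139 / 0.026² = 3.8416 × 0.2139 / 0.000676 ≈ 1215.56.
Rounding up gives n = 1216.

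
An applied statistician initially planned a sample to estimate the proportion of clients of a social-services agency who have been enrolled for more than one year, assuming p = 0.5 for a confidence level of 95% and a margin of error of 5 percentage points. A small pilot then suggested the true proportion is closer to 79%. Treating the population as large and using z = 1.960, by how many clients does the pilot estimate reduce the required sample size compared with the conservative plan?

Conservative (p = 0.5): n = 1.960² × 0.25 / 0.050² ≈ 384.16 → 385.
Using p = 0.79: p(1−p) = 0.1659, so n = 1.960² × 0.1659 / 0.050² ≈ 254.93 → 255.
Reduction: 385 − 255 = 130.

130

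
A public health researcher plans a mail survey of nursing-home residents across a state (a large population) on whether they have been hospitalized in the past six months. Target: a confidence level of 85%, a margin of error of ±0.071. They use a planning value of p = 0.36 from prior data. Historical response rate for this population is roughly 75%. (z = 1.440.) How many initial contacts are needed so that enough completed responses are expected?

Completed interviews needed: n₀ = 1.440² × 0.2304 / 0.071² ≈ 94.77 → 95.
At a 75% response rate, contacts needed = 95 / 0.75 ≈ 126.67 → 127.

127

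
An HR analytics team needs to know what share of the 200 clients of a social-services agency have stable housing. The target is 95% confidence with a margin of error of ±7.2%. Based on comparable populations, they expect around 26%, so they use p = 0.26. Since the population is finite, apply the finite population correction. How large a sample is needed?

For 95% confidence, z = 1.960.
Unadjusted: n₀ = 1.960² × 0.26 × 0.74 / 0.072² ≈ 142.58, so n₀ = 143.
Finite population correction with N = 200: n = n₀ / (1 + (n₀−1)/N) = 143 / (1 + 142/200) = 143 / 1.7100 ≈ 83.63.
Rounding up, n = 84.

84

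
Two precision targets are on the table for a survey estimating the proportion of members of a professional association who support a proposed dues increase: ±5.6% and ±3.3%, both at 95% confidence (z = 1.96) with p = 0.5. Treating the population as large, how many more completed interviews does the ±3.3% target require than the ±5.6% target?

At ±5.6%: n = 1.96² × 0.2500 / 0.056² ≈ 306.25 → 307.
At ±3.3%: n = 1.96² × 0.2500 / 0.033² ≈ 881.91 → 882.
Additional respondents: 882 − 307 = 575.

575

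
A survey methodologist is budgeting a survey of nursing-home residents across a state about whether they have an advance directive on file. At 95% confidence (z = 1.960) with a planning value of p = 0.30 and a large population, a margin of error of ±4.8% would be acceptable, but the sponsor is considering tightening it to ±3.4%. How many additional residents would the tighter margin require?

347

At ±4.8%: n = 1.960² × 0.2100 / 0.048² ≈ 350.15 → 351.
At ±3.4%: n = 1.960² × 0.2100 / 0.034² ≈ 697.87 → 698.
Additional respondents: 698 − 351 = 347.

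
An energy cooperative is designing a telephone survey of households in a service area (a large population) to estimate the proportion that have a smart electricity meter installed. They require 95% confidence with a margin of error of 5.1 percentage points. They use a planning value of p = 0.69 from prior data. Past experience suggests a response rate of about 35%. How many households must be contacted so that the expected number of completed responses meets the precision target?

903

For 95% confidence, z = 1.960.
Completed interviews needed: n₀ = 1.960² × 0.2139 / 0.051² ≈ 315.92 → 316.
At a 35% response rate, contacts needed = 316 / 0.35 ≈ 902.86 → 903.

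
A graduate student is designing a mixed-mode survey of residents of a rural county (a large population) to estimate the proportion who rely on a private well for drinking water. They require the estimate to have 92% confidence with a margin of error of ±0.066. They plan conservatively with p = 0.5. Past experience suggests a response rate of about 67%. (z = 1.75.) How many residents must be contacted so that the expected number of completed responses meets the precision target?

Completed interviews needed: n₀ = 1.75² × 0.2500 / 0.066² ≈ 175.76 → 176.
At a 67% response rate, contacts needed = 176 / 0.67 ≈ 262.69 → 263.

263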